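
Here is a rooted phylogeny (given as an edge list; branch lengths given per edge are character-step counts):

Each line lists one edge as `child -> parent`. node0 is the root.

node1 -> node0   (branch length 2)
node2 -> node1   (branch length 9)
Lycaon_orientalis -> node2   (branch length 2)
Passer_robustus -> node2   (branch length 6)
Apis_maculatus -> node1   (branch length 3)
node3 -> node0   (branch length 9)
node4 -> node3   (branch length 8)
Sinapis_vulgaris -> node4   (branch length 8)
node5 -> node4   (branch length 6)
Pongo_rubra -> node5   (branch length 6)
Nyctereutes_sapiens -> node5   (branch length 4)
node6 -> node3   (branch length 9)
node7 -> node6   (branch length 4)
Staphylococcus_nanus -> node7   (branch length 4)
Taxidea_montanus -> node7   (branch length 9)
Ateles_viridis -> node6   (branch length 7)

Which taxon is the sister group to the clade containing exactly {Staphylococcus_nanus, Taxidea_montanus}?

Ateles_viridis

The clade containing exactly {Staphylococcus_nanus, Taxidea_montanus} attaches to the tree at the node subtending ((Staphylococcus_nanus,Taxidea_montanus),Ateles_viridis).
The other lineage descending from that same node — the sister group — is the single tip Ateles_viridis.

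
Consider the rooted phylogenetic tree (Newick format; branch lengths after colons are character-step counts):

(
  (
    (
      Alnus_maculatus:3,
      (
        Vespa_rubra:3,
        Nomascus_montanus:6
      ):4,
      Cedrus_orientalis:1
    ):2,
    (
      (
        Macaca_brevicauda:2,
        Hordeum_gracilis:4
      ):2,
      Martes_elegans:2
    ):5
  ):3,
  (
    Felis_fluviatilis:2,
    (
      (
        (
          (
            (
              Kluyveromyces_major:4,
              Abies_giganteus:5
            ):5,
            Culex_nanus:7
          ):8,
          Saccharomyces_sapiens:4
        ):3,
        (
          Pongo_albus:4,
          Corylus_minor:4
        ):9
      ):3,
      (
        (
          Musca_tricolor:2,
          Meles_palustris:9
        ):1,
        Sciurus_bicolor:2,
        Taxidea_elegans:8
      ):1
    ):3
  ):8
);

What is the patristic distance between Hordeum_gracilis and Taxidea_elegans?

34

The path runs Hordeum_gracilis → … → MRCA → … → Taxidea_elegans; the MRCA is the root of the tree.
Branch lengths along that path: 4 + 2 + 5 + 3 + 8 + 3 + 1 + 8 = 34.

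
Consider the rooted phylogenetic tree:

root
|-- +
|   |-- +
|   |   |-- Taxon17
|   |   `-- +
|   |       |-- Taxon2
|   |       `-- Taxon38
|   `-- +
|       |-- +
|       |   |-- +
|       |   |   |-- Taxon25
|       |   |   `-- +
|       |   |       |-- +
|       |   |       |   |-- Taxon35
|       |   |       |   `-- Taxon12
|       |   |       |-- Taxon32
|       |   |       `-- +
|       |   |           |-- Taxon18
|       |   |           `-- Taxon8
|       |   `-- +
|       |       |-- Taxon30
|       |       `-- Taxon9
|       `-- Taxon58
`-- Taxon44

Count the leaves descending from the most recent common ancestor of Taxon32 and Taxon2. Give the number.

12

The MRCA of Taxon32 and Taxon2 is the node subtending ((Taxon17,(Taxon2,Taxon38)),(((Taxon25,((Taxon35,Taxon12),Taxon32,(Taxon18,Taxon8))),(Taxon30,Taxon9)),Taxon58)).
That clade contains 12 terminal taxa: Taxon12, Taxon17, Taxon18, Taxon2, Taxon25, Taxon30, Taxon32, Taxon35, Taxon38, Taxon58, Taxon8, Taxon9.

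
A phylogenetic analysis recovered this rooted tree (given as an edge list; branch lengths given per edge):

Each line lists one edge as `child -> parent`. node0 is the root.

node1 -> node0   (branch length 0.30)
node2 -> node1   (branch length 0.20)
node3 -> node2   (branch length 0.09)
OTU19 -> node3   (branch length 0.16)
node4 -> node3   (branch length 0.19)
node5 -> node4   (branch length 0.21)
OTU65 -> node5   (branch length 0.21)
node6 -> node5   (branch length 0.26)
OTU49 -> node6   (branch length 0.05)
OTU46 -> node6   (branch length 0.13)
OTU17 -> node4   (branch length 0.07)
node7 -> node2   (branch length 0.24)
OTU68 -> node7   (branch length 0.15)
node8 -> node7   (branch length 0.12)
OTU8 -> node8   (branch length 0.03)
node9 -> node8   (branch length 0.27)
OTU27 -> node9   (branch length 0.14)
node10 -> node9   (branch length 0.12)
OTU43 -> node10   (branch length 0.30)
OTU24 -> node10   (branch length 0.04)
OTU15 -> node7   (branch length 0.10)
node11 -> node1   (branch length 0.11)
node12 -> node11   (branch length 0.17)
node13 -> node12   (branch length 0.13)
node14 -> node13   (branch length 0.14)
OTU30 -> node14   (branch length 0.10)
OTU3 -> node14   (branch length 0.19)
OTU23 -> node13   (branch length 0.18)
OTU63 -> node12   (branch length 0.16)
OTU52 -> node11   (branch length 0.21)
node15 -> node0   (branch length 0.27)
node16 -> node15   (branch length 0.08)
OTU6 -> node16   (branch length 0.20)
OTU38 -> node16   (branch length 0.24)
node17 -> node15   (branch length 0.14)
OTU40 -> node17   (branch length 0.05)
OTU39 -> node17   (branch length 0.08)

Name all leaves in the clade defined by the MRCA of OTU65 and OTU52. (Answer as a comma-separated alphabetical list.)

Tracing OTU65: it sits inside (OTU65,(OTU49,OTU46)).
Tracing OTU52: it sits inside ((((OTU30,OTU3),OTU23),OTU63),OTU52).
The smallest clade enclosing both is (((OTU19,((OTU65,(OTU49,OTU46)),OTU17)),(OTU68,(OTU8,(OTU27,(OTU43,OTU24))),OTU15)),((((OTU30,OTU3),OTU23),OTU63),OTU52)); the answer is its 16 terminal taxa in alphabetical order.

OTU15, OTU17, OTU19, OTU23, OTU24, OTU27, OTU3, OTU30, OTU43, OTU46, OTU49, OTU52, OTU63, OTU65, OTU68, OTU8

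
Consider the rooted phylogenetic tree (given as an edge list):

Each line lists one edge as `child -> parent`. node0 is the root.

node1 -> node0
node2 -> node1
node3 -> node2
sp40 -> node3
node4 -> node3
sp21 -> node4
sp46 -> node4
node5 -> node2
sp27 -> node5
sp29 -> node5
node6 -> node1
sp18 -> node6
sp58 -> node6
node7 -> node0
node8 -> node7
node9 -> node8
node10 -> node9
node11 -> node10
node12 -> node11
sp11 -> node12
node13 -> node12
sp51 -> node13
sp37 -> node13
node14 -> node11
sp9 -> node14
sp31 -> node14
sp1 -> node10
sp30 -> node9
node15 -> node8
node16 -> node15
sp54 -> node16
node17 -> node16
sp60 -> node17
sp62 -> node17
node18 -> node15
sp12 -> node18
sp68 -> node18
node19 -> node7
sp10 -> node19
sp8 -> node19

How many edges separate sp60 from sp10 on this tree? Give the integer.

7

The MRCA of sp60 and sp10 is the node subtending ((((((sp11,(sp51,sp37)),(sp9,sp31)),sp1),sp30),((sp54,(sp60,sp62)),(sp12,sp68))),(sp10,sp8)).
From sp60 up to that node: 5 branches. From sp10 up to the same node: 2 branches. Total: 5 + 2 = 7.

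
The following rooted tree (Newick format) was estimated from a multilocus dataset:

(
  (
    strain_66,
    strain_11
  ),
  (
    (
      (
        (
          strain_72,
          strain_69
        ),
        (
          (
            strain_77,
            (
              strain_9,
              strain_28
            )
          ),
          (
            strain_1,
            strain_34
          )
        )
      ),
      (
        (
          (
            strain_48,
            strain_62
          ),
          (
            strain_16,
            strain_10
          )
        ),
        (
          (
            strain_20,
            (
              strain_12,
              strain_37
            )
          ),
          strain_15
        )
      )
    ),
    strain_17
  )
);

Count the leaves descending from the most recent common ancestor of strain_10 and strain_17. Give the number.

16

The MRCA of strain_10 and strain_17 is the node subtending ((((strain_72,strain_69),((strain_77,(strain_9,strain_28)),(strain_1,strain_34))),(((strain_48,strain_62),(strain_16,strain_10)),((strain_20,(strain_12,strain_37)),strain_15))),strain_17).
That clade contains 16 terminal taxa: strain_1, strain_10, strain_12, strain_15, strain_16, strain_17, strain_20, strain_28, strain_34, strain_37, strain_48, strain_62, strain_69, strain_72, strain_77, strain_9.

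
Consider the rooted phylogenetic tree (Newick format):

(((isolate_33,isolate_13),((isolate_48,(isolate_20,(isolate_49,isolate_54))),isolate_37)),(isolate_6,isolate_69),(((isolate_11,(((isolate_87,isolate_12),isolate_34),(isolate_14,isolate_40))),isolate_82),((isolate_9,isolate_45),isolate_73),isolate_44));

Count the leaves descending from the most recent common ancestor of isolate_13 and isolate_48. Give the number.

The MRCA of isolate_13 and isolate_48 is the node subtending ((isolate_33,isolate_13),((isolate_48,(isolate_20,(isolate_49,isolate_54))),isolate_37)).
That clade contains 7 terminal taxa: isolate_13, isolate_20, isolate_33, isolate_37, isolate_48, isolate_49, isolate_54.

7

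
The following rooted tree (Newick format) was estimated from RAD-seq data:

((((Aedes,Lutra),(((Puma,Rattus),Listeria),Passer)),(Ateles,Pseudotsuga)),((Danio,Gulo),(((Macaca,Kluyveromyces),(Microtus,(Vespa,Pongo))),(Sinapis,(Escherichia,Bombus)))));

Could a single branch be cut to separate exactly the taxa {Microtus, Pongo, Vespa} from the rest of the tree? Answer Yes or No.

Yes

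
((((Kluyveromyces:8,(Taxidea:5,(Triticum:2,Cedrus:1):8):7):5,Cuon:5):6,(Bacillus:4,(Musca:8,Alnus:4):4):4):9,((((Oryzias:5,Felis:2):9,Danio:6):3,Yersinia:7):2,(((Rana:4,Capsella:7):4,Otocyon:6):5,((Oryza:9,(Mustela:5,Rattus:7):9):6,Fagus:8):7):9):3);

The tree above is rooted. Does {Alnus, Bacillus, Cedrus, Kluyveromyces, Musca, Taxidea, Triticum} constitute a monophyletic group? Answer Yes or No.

No

The MRCA of the listed taxa subtends (((Kluyveromyces,(Taxidea,(Triticum,Cedrus))),Cuon),(Bacillus,(Musca,Alnus))).
That clade also contains Cuon, which is not in the proposed group, so the group is not monophyletic.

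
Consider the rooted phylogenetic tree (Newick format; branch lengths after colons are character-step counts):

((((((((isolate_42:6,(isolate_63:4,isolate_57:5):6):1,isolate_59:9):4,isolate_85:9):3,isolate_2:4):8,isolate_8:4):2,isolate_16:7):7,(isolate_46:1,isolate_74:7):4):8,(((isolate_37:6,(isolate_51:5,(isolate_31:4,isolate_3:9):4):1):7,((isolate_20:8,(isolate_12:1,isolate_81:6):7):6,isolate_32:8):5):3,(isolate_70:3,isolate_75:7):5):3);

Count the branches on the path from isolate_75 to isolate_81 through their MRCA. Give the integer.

The MRCA of isolate_75 and isolate_81 is the node subtending (((isolate_37,(isolate_51,(isolate_31,isolate_3))),((isolate_20,(isolate_12,isolate_81)),isolate_32)),(isolate_70,isolate_75)).
From isolate_75 up to that node: 2 branches. From isolate_81 up to the same node: 5 branches. Total: 2 + 5 = 7.

7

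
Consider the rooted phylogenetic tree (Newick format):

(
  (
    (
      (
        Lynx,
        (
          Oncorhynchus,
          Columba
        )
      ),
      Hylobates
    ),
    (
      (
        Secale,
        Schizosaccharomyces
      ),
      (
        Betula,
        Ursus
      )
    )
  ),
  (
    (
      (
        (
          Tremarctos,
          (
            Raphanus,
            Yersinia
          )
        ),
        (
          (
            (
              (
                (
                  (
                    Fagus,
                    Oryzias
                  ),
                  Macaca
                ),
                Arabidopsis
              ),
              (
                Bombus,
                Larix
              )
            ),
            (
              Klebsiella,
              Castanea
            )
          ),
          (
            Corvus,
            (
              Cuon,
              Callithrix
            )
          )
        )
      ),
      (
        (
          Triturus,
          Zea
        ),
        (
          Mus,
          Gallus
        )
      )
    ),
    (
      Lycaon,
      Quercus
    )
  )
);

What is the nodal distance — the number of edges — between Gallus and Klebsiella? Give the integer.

The MRCA of Gallus and Klebsiella is the node subtending (((Tremarctos,(Raphanus,Yersinia)),((((((Fagus,Oryzias),Macaca),Arabidopsis),(Bombus,Larix)),(Klebsiella,Castanea)),(Corvus,(Cuon,Callithrix)))),((Triturus,Zea),(Mus,Gallus))).
From Gallus up to that node: 3 branches. From Klebsiella up to the same node: 5 branches. Total: 3 + 5 = 8.

8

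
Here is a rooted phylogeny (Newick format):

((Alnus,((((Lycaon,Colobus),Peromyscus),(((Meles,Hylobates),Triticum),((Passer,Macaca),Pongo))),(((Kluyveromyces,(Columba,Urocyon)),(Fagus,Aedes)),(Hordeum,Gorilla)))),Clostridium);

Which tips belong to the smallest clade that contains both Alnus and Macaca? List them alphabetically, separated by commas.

Tracing Alnus: it sits inside (Alnus,((((Lycaon,Colobus),Peromyscus),(((Meles,Hylobates),Triticum),((Passer,Macaca),Pongo))),(((Kluyveromyces,(Columba,Urocyon)),(Fagus,Aedes)),(Hordeum,Gorilla)))).
Tracing Macaca: it sits inside (Passer,Macaca).
The smallest clade enclosing both is (Alnus,((((Lycaon,Colobus),Peromyscus),(((Meles,Hylobates),Triticum),((Passer,Macaca),Pongo))),(((Kluyveromyces,(Columba,Urocyon)),(Fagus,Aedes)),(Hordeum,Gorilla)))); the answer is its 17 terminal taxa in alphabetical order.

Aedes, Alnus, Colobus, Columba, Fagus, Gorilla, Hordeum, Hylobates, Kluyveromyces, Lycaon, Macaca, Meles, Passer, Peromyscus, Pongo, Triticum, Urocyon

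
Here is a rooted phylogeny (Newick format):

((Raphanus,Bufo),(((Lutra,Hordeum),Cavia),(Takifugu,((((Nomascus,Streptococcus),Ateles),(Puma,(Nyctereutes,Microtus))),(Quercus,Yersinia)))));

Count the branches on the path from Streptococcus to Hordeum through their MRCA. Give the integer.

9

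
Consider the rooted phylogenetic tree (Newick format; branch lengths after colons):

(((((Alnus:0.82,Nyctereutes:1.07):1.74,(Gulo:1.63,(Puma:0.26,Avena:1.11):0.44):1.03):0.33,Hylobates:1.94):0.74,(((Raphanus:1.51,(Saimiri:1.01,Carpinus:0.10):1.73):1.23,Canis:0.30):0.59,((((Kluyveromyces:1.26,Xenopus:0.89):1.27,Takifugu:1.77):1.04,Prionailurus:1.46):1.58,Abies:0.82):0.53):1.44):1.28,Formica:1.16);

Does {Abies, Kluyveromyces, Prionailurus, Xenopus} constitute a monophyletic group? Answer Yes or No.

The MRCA of the listed taxa subtends ((((Kluyveromyces,Xenopus),Takifugu),Prionailurus),Abies).
That clade also contains Takifugu, which is not in the proposed group, so the group is not monophyletic.

No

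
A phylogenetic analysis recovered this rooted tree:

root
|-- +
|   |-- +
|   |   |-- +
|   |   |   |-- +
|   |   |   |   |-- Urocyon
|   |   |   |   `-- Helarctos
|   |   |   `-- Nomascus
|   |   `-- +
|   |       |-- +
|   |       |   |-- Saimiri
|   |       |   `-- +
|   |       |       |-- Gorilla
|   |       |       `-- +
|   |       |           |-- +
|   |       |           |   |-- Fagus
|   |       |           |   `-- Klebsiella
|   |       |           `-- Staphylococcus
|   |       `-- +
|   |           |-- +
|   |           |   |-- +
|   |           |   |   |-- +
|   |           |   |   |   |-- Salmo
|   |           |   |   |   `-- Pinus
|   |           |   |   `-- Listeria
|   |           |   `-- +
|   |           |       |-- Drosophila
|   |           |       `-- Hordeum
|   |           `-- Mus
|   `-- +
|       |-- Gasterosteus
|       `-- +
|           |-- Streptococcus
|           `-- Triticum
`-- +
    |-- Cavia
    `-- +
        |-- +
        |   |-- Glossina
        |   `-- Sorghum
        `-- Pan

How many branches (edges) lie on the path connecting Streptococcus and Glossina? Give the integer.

The MRCA of Streptococcus and Glossina is the root of the tree.
From Streptococcus up to that node: 4 branches. From Glossina up to the same node: 4 branches. Total: 4 + 4 = 8.

8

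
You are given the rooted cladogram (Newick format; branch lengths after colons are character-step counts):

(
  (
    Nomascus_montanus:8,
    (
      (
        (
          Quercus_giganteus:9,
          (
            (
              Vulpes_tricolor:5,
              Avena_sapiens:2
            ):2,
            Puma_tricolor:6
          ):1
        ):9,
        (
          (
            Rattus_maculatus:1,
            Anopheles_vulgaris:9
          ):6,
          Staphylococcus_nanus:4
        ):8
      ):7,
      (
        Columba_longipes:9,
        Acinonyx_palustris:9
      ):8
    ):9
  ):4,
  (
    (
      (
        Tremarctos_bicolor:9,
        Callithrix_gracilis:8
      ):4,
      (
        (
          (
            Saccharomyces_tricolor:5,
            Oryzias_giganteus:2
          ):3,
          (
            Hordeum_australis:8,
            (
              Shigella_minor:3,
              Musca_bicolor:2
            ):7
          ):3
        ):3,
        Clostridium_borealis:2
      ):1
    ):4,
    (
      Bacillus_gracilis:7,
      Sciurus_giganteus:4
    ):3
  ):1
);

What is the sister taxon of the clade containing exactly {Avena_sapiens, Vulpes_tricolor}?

Puma_tricolor

The clade containing exactly {Avena_sapiens, Vulpes_tricolor} attaches to the tree at the node subtending ((Vulpes_tricolor,Avena_sapiens),Puma_tricolor).
The other lineage descending from that same node — the sister group — is the single tip Puma_tricolor.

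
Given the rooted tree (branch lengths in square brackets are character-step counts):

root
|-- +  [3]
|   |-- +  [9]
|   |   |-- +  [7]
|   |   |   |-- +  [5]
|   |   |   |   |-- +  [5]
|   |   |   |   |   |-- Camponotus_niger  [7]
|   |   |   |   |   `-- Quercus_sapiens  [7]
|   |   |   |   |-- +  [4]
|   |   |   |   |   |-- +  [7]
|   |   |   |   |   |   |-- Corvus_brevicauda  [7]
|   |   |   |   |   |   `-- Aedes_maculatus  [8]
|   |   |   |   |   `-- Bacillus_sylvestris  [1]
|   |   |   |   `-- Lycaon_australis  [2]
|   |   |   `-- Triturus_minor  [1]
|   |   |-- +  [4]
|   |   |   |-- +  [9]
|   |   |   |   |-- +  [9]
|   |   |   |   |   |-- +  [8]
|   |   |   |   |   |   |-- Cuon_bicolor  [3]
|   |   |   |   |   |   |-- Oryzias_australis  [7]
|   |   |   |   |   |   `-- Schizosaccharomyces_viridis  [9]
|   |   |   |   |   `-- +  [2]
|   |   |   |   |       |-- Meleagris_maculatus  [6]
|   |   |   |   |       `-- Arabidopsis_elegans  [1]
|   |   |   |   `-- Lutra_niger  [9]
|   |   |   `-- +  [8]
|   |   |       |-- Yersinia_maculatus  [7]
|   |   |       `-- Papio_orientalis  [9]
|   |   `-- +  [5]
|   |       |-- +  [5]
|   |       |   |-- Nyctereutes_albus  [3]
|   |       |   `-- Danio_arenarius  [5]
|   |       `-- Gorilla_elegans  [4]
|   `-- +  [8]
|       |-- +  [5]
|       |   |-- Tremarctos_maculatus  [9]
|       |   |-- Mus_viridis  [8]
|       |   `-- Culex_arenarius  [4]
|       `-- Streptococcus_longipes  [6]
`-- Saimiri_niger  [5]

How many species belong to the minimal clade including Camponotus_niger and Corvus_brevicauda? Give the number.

The MRCA of Camponotus_niger and Corvus_brevicauda is the node subtending ((Camponotus_niger,Quercus_sapiens),((Corvus_brevicauda,Aedes_maculatus),Bacillus_sylvestris),Lycaon_australis).
That clade contains 6 terminal taxa: Aedes_maculatus, Bacillus_sylvestris, Camponotus_niger, Corvus_brevicauda, Lycaon_australis, Quercus_sapiens.

6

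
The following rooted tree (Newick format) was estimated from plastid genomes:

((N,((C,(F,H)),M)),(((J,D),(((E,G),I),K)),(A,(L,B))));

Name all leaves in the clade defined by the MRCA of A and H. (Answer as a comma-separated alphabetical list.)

A, B, C, D, E, F, G, H, I, J, K, L, M, N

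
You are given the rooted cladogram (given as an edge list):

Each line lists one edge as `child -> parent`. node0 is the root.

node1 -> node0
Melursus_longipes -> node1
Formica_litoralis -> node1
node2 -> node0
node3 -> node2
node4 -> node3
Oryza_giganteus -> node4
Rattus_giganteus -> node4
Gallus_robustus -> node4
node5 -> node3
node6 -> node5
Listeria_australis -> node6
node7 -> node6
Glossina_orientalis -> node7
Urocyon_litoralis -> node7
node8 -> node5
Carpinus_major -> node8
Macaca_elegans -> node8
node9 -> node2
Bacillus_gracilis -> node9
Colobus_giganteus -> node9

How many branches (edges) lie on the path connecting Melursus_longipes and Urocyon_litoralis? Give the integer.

8

The MRCA of Melursus_longipes and Urocyon_litoralis is the root of the tree.
From Melursus_longipes up to that node: 2 branches. From Urocyon_litoralis up to the same node: 6 branches. Total: 2 + 6 = 8.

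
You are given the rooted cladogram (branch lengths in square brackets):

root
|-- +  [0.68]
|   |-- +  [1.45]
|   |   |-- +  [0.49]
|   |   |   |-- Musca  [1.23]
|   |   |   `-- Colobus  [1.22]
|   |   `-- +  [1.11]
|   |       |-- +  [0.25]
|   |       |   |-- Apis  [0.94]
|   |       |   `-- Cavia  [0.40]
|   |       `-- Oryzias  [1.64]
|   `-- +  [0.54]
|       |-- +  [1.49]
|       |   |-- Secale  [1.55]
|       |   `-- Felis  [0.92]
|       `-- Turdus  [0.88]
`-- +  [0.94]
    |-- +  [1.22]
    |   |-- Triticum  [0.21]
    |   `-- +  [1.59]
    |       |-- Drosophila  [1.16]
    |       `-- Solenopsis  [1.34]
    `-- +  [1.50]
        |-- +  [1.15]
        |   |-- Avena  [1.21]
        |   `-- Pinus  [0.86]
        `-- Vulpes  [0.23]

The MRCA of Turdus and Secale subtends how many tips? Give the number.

The MRCA of Turdus and Secale is the node subtending ((Secale,Felis),Turdus).
That clade contains 3 terminal taxa: Felis, Secale, Turdus.

3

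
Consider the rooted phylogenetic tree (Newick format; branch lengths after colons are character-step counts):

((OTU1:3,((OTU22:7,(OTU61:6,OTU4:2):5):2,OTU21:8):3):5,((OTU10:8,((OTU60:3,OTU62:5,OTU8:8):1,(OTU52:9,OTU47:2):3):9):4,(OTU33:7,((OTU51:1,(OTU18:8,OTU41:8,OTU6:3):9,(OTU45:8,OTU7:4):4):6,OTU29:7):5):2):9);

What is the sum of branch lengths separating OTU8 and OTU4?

48

The path runs OTU8 → … → MRCA → … → OTU4; the MRCA is the root of the tree.
Branch lengths along that path: 8 + 1 + 9 + 4 + 9 + 5 + 3 + 2 + 5 + 2 = 48.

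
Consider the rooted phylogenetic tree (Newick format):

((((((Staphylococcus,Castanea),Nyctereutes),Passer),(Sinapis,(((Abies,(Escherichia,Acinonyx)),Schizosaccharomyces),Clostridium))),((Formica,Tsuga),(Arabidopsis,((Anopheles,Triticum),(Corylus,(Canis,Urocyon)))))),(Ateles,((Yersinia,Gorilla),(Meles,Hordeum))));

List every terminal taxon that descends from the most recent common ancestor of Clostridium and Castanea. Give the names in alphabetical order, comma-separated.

Abies, Acinonyx, Castanea, Clostridium, Escherichia, Nyctereutes, Passer, Schizosaccharomyces, Sinapis, Staphylococcus

Tracing Clostridium: it sits inside (((Abies,(Escherichia,Acinonyx)),Schizosaccharomyces),Clostridium).
Tracing Castanea: it sits inside (Staphylococcus,Castanea).
The smallest clade enclosing both is ((((Staphylococcus,Castanea),Nyctereutes),Passer),(Sinapis,(((Abies,(Escherichia,Acinonyx)),Schizosaccharomyces),Clostridium))); the answer is its 10 terminal taxa in alphabetical order.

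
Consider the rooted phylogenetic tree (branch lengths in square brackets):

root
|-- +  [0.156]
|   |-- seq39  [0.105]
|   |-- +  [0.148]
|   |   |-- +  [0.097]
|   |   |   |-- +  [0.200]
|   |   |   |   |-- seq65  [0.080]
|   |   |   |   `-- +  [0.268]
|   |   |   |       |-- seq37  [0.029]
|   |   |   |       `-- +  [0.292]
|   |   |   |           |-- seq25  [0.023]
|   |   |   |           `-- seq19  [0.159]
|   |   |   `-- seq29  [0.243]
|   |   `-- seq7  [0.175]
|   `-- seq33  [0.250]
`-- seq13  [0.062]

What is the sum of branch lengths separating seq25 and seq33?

The path runs seq25 → … → MRCA → … → seq33; the MRCA is the node subtending (seq39,(((seq65,(seq37,(seq25,seq19))),seq29),seq7),seq33).
Branch lengths along that path: 0.023 + 0.292 + 0.268 + 0.200 + 0.097 + 0.148 + 0.250 = 1.278.

1.278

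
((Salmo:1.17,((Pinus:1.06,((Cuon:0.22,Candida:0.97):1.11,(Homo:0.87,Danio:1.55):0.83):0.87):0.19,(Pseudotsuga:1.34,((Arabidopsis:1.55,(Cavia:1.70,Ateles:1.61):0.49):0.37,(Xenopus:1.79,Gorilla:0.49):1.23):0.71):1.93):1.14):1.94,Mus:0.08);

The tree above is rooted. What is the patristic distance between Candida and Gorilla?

7.50

The path runs Candida → … → MRCA → … → Gorilla; the MRCA is the node subtending ((Pinus,((Cuon,Candida),(Homo,Danio))),(Pseudotsuga,((Arabidopsis,(Cavia,Ateles)),(Xenopus,Gorilla)))).
Branch lengths along that path: 0.97 + 1.11 + 0.87 + 0.19 + 1.93 + 0.71 + 1.23 + 0.49 = 7.50.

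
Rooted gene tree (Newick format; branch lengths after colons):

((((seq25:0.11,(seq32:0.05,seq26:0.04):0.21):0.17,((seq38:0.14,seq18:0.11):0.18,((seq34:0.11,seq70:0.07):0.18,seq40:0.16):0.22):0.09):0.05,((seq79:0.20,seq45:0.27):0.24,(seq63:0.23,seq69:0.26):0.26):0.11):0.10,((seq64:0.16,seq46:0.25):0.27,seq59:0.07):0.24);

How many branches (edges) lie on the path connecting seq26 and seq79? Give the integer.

The MRCA of seq26 and seq79 is the node subtending (((seq25,(seq32,seq26)),((seq38,seq18),((seq34,seq70),seq40))),((seq79,seq45),(seq63,seq69))).
From seq26 up to that node: 4 branches. From seq79 up to the same node: 3 branches. Total: 4 + 3 = 7.

7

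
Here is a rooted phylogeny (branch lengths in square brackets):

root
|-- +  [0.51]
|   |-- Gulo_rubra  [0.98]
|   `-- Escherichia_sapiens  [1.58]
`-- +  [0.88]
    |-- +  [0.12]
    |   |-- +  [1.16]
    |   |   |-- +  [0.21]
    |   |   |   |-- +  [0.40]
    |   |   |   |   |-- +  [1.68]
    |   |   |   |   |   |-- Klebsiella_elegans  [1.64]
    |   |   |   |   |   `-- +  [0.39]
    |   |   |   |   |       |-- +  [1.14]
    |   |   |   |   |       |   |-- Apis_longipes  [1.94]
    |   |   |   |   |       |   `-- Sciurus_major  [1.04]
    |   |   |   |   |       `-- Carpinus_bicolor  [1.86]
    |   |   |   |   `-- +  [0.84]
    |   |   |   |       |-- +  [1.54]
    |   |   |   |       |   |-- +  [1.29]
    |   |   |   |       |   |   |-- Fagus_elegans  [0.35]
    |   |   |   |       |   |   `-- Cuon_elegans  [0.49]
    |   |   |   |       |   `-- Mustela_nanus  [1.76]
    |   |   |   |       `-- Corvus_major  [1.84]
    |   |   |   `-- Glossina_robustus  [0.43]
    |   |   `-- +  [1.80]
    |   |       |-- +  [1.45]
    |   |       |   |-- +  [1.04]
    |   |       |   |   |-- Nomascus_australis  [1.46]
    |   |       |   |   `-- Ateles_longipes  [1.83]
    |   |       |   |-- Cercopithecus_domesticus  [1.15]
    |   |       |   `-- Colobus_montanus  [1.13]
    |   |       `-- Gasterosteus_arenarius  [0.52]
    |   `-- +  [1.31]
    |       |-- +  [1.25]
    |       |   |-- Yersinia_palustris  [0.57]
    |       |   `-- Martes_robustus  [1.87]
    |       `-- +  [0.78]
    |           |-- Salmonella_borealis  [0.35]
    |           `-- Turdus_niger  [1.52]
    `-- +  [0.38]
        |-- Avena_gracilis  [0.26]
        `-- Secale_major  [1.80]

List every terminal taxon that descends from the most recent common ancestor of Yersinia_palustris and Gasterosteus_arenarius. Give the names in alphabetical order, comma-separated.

Tracing Yersinia_palustris: it sits inside (Yersinia_palustris,Martes_robustus).
Tracing Gasterosteus_arenarius: it sits inside (((Nomascus_australis,Ateles_longipes),Cercopithecus_domesticus,Colobus_montanus),Gasterosteus_arenarius).
The smallest clade enclosing both is (((((Klebsiella_elegans,((Apis_longipes,Sciurus_major),Carpinus_bicolor)),(((Fagus_elegans,Cuon_elegans),Mustela_nanus),Corvus_major)),Glossina_robustus),(((Nomascus_australis,Ateles_longipes),Cercopithecus_domesticus,Colobus_montanus),Gasterosteus_arenarius)),((Yersinia_palustris,Martes_robustus),(Salmonella_borealis,Turdus_niger))); the answer is its 18 terminal taxa in alphabetical order.

Apis_longipes, Ateles_longipes, Carpinus_bicolor, Cercopithecus_domesticus, Colobus_montanus, Corvus_major, Cuon_elegans, Fagus_elegans, Gasterosteus_arenarius, Glossina_robustus, Klebsiella_elegans, Martes_robustus, Mustela_nanus, Nomascus_australis, Salmonella_borealis, Sciurus_major, Turdus_niger, Yersinia_palustris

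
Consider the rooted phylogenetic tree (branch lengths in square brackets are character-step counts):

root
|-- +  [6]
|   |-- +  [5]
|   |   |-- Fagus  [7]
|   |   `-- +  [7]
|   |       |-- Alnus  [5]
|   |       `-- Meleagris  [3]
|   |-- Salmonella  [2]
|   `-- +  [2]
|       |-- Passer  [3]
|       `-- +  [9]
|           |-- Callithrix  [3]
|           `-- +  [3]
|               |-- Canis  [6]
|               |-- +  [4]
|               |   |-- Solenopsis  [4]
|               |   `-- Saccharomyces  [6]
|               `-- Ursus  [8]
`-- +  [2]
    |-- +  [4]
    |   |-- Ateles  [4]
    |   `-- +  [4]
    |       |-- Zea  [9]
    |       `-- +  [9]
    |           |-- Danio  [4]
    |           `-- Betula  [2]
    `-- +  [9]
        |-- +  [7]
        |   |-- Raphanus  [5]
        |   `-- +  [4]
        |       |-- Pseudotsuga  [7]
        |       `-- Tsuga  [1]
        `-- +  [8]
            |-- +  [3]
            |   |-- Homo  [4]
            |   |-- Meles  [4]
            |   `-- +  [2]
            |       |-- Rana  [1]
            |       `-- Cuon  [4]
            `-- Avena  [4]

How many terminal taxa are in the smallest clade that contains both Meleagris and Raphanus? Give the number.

22

The MRCA of Meleagris and Raphanus is the root, so the clade is the entire tree.
That clade contains 22 terminal taxa: Alnus, Ateles, Avena, Betula, Callithrix, Canis, Cuon, Danio, Fagus, Homo, Meleagris, Meles, Passer, Pseudotsuga, Rana, Raphanus, Saccharomyces, Salmonella, Solenopsis, Tsuga, Ursus, Zea.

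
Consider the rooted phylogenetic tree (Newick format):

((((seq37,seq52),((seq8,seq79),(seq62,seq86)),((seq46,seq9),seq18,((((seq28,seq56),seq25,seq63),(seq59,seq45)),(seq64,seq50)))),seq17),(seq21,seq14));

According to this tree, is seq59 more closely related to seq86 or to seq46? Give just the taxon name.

seq46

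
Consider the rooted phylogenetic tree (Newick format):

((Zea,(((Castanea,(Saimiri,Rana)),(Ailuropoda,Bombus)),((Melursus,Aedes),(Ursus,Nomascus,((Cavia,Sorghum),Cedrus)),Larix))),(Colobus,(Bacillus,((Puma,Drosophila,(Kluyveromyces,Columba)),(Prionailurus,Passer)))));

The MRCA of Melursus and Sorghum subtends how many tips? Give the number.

The MRCA of Melursus and Sorghum is the node subtending ((Melursus,Aedes),(Ursus,Nomascus,((Cavia,Sorghum),Cedrus)),Larix).
That clade contains 8 terminal taxa: Aedes, Cavia, Cedrus, Larix, Melursus, Nomascus, Sorghum, Ursus.

8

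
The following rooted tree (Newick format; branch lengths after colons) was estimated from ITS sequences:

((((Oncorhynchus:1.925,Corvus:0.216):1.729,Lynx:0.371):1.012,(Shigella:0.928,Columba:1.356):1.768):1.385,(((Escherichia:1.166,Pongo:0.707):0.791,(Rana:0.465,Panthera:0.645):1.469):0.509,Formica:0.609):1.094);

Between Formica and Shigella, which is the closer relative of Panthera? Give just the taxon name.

The MRCA of Panthera and Formica subtends (((Escherichia,Pongo),(Rana,Panthera)),Formica) (5 taxa).
The MRCA of Panthera and Shigella is the root, subtending the entire tree (10 taxa).
The first is nested inside the second, so Panthera shares a more recent common ancestor with Formica.

Formica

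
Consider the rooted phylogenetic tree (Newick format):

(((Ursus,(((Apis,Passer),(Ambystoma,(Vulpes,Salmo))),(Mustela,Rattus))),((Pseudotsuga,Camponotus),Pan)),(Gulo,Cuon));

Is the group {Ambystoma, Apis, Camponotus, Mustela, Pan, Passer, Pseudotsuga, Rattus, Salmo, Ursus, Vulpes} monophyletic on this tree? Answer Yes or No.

Yes

The most recent common ancestor of these taxa subtends ((Ursus,(((Apis,Passer),(Ambystoma,(Vulpes,Salmo))),(Mustela,Rattus))),((Pseudotsuga,Camponotus),Pan)).
That clade has exactly 11 tips — every listed taxon and nothing else — so the group is monophyletic.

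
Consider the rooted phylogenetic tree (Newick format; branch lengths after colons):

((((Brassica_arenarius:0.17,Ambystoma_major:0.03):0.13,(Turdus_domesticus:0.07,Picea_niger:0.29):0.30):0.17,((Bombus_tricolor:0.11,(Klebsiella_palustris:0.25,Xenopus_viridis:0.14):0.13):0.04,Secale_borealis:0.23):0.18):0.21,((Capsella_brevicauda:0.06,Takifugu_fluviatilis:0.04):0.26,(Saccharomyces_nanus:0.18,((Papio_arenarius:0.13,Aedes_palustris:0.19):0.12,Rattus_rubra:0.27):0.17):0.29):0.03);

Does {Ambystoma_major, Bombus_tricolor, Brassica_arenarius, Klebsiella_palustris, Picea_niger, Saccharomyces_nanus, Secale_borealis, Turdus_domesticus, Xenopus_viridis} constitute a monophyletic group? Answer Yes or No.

The MRCA of the listed taxa is the root, so the smallest clade containing them is the whole tree.
That clade also contains Aedes_palustris, Capsella_brevicauda, Papio_arenarius, Rattus_rubra, Takifugu_fluviatilis, which are not in the proposed group, so the group is not monophyletic.

No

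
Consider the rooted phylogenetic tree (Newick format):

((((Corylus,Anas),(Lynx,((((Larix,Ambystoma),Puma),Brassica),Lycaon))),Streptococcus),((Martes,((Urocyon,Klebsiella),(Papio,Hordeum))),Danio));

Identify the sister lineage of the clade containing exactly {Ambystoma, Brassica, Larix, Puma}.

The clade containing exactly {Ambystoma, Brassica, Larix, Puma} attaches to the tree at the node subtending ((((Larix,Ambystoma),Puma),Brassica),Lycaon).
The other lineage descending from that same node — the sister group — is the single tip Lycaon.

Lycaon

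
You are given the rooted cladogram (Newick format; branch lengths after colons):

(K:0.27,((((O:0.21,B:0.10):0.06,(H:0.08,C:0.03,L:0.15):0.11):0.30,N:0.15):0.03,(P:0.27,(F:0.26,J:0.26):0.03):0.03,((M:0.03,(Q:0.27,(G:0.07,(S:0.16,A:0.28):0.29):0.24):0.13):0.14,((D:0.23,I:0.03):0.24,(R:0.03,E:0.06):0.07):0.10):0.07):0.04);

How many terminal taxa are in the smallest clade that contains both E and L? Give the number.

18

The MRCA of E and L is the node subtending ((((O,B),(H,C,L)),N),(P,(F,J)),((M,(Q,(G,(S,A)))),((D,I),(R,E)))).
That clade contains 18 terminal taxa: A, B, C, D, E, F, G, H, I, J, L, M, N, O, P, Q, R, S.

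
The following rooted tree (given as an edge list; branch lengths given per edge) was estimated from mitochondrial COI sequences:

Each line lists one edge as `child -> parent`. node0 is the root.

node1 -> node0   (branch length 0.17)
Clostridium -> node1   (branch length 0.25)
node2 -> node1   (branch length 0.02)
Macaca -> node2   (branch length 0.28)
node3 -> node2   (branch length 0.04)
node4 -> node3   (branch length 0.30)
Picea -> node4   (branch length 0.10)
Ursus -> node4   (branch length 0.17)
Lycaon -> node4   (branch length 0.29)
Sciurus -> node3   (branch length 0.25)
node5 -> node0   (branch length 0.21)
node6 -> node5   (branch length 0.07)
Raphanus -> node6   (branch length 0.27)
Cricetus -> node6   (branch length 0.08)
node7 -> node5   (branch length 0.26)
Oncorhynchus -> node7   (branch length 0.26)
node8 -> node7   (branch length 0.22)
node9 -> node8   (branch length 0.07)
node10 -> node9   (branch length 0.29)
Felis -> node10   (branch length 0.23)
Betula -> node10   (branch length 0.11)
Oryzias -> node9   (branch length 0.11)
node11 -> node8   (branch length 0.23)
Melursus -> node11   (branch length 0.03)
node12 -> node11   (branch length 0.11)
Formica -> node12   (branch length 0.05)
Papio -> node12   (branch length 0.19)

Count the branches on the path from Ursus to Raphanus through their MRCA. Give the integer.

The MRCA of Ursus and Raphanus is the root of the tree.
From Ursus up to that node: 5 branches. From Raphanus up to the same node: 3 branches. Total: 5 + 3 = 8.

8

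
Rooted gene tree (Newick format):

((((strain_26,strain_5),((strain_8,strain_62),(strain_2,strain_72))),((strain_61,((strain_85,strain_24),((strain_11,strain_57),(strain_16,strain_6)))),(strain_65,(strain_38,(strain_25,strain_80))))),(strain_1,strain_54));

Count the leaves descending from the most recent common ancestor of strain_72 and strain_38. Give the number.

The MRCA of strain_72 and strain_38 is the node subtending (((strain_26,strain_5),((strain_8,strain_62),(strain_2,strain_72))),((strain_61,((strain_85,strain_24),((strain_11,strain_57),(strain_16,strain_6)))),(strain_65,(strain_38,(strain_25,strain_80))))).
That clade contains 17 terminal taxa: strain_11, strain_16, strain_2, strain_24, strain_25, strain_26, strain_38, strain_5, strain_57, strain_6, strain_61, strain_62, strain_65, strain_72, strain_8, strain_80, strain_85.

17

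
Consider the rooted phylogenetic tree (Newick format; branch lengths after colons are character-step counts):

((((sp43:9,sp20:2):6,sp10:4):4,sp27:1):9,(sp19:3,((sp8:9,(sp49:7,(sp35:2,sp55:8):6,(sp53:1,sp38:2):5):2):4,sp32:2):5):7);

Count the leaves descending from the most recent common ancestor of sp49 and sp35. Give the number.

The MRCA of sp49 and sp35 is the node subtending (sp49,(sp35,sp55),(sp53,sp38)).
That clade contains 5 terminal taxa: sp35, sp38, sp49, sp53, sp55.

5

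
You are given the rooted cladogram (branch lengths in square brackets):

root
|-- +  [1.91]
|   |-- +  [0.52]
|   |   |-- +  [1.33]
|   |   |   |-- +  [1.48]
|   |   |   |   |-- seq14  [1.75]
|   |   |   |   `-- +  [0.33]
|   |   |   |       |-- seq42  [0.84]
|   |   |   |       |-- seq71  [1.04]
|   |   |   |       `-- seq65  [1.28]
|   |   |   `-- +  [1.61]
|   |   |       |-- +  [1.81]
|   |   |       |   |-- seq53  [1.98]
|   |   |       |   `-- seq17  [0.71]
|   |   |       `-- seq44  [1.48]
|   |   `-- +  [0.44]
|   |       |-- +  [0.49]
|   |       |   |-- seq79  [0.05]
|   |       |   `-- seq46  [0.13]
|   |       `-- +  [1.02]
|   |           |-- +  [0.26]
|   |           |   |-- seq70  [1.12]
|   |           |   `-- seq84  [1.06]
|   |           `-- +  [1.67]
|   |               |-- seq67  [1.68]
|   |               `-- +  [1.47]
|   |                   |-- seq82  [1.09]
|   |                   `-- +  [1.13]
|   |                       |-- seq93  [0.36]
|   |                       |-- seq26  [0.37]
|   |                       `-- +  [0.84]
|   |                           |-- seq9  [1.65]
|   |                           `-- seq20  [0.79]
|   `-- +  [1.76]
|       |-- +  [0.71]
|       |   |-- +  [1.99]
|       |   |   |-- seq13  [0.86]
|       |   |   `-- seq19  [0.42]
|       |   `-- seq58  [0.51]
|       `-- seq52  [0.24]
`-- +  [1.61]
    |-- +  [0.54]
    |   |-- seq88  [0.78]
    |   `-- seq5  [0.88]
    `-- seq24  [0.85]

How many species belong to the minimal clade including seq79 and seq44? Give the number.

17

The MRCA of seq79 and seq44 is the node subtending (((seq14,(seq42,seq71,seq65)),((seq53,seq17),seq44)),((seq79,seq46),((seq70,seq84),(seq67,(seq82,(seq93,seq26,(seq9,seq20))))))).
That clade contains 17 terminal taxa: seq14, seq17, seq20, seq26, seq42, seq44, seq46, seq53, seq65, seq67, seq70, seq71, seq79, seq82, seq84, seq9, seq93.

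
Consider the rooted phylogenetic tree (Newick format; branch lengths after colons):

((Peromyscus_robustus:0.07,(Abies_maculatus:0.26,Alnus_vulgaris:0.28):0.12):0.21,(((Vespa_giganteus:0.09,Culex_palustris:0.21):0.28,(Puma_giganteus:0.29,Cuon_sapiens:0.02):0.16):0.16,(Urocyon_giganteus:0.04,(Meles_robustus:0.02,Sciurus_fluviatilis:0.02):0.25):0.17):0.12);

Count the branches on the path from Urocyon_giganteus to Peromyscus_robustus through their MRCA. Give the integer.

5

The MRCA of Urocyon_giganteus and Peromyscus_robustus is the root of the tree.
From Urocyon_giganteus up to that node: 3 branches. From Peromyscus_robustus up to the same node: 2 branches. Total: 3 + 2 = 5.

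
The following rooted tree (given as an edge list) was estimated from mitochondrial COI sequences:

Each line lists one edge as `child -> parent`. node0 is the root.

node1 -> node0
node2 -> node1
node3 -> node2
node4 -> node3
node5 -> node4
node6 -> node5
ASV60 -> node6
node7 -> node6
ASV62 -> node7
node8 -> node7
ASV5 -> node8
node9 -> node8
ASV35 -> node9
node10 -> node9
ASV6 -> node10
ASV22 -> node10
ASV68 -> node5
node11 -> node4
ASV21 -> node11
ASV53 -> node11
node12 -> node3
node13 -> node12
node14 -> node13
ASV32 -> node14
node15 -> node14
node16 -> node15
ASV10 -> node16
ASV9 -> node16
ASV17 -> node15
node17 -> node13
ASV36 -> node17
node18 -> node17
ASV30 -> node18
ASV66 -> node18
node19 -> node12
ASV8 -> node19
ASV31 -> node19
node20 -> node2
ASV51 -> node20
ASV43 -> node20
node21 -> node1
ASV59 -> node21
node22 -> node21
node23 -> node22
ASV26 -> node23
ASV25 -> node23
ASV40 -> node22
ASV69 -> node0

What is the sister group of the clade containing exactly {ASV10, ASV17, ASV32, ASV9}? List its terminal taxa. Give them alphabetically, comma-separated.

ASV30, ASV36, ASV66

The clade containing exactly {ASV10, ASV17, ASV32, ASV9} attaches to the tree at the node subtending ((ASV32,((ASV10,ASV9),ASV17)),(ASV36,(ASV30,ASV66))).
The other lineage descending from that same node — the sister group — is (ASV36,(ASV30,ASV66)); its 3 tips in alphabetical order are the answer.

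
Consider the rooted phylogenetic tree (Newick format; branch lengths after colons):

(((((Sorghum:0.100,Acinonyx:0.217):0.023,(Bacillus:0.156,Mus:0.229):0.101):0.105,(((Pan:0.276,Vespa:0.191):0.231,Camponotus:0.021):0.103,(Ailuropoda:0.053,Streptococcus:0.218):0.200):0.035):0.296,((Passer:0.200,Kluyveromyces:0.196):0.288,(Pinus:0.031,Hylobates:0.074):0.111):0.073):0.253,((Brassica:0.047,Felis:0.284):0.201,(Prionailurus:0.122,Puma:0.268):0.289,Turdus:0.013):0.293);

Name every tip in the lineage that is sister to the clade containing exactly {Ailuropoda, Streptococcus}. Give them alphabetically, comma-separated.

The clade containing exactly {Ailuropoda, Streptococcus} attaches to the tree at the node subtending (((Pan,Vespa),Camponotus),(Ailuropoda,Streptococcus)).
The other lineage descending from that same node — the sister group — is ((Pan,Vespa),Camponotus); its 3 tips in alphabetical order are the answer.

Camponotus, Pan, Vespa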